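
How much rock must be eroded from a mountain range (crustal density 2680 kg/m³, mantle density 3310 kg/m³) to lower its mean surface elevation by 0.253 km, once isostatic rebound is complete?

1.33 km

Net drop Δ = e − u = e − e ρ_c/ρ_m = e (ρ_m − ρ_c)/ρ_m.
e = Δ ρ_m/(ρ_m − ρ_c) = 0.253 km × 3310/630 = 1.33 km.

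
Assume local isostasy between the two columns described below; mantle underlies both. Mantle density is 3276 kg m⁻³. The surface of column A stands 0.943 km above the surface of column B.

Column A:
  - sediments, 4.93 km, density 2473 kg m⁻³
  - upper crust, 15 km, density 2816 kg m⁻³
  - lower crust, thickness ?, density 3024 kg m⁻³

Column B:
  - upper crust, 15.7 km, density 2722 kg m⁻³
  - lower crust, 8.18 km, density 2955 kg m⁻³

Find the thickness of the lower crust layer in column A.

Take the compensation level at the base of the deeper column (depth z_c below the surface of column A) and equate Σ ρ_i t_i down to z_c; mantle fills any gap and the z_c terms cancel.
Column A: 4.93×2473 + 15×2816 + x×3024 + (z_c − 19.93 − x)×3276
Column B: 0.943×0 + 15.7×2722 + 8.18×2955 + (z_c − 0.943 − 23.88)×3276
The z_c×3276 term appears on both sides and cancels. Collect the known terms of each column as K = Σ(ρt)_known − 3276 × (depth of known layers): K_A = 54431.89 − 3276×19.93 = −10858.79; K_B = 66907.3 − 3276×(0.943 + 23.88) = −14412.848.
Balance: K_A − x×(3276 − 3024) = K_B, so x = (K_A − K_B)/(3276 − 3024) = 3554.06/252 = 14.1 km.

14.1 km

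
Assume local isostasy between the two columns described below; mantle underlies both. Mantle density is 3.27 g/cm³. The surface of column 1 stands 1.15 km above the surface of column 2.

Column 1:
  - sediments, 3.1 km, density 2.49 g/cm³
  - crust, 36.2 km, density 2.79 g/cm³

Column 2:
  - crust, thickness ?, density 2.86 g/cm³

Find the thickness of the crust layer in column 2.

Take the compensation level at the base of the deeper column (depth z_c below the surface of column 1) and equate Σ ρ_i t_i down to z_c; mantle fills any gap and the z_c terms cancel.
Column 1: 3.1×2.49 + 36.2×2.79 + (z_c − 39.3)×3.27
Column 2: 1.15×0 + x×2.86 + (z_c − 1.15 − 0 − x)×3.27
The z_c×3.27 term appears on both sides and cancels. Collect the known terms of each column as K = Σ(ρt)_known − 3.27 × (depth of known layers): K_1 = 108.717 − 3.27×39.3 = −19.794; K_2 = 0 − 3.27×(1.15 + 0) = −3.7605.
Balance: K_1 = K_2 − x×(3.27 − 2.86), so x = (K_2 − K_1)/(3.27 − 2.86) = 16.0335/0.41 = 39.1 km.

39.1 km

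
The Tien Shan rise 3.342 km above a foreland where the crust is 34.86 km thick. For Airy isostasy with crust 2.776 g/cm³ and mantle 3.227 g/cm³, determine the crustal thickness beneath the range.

Root depth r = h ρ_c / (ρ_m − ρ_c) = 3.342 km × 2.776 / 0.451 = 20.57 km.
Total thickness = T + h + r = 34.86 km + 3.342 km + 20.57 km = 58.8 km.

58.8 km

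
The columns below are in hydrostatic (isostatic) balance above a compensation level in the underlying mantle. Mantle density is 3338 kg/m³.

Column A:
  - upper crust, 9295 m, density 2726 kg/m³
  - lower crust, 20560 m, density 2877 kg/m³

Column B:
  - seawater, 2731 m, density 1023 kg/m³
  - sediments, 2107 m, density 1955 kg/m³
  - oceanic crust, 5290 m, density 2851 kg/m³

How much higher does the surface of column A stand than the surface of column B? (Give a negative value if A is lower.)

For any compensation level in the mantle, the mantle terms cancel and isostasy reduces to e = (Σt_A − Σt_B) − (Σ(ρt)_A − Σ(ρt)_B) / ρ_m.
Σt_A = 29855 m; Σt_B = 10128 m; Σ(ρt)_A = 84489290; Σ(ρt)_B = 21994788 (in m·kg/m³).
e = (29855 − 10128) − (84489290 − 21994788) / 3338 = 1000 m.

1000 m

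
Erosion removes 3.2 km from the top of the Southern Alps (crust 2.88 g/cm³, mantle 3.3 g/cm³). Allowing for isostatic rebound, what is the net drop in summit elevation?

0.407 km

Rebound u = e ρ_c/ρ_m = 3.2 km × 2.88/3.3 = 2.793 km.
Net surface drop = e − u = 3.2 km − 2.793 km = e (ρ_m − ρ_c)/ρ_m = 0.407 km.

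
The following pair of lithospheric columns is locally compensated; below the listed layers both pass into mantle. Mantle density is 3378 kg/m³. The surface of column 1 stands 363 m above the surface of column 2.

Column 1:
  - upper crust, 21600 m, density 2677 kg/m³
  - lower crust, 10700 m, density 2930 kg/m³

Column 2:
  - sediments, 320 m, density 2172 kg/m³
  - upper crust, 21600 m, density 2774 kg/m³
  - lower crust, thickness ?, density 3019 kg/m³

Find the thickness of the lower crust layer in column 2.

14700 m

Take the compensation level at the base of the deeper column (depth z_c below the surface of column 1) and equate Σ ρ_i t_i down to z_c; mantle fills any gap and the z_c terms cancel.
Column 1: 21600×2677 + 10700×2930 + (z_c − 32300)×3378
Column 2: 363×0 + 320×2172 + 21600×2774 + x×3019 + (z_c − 363 − 21920 − x)×3378
The z_c×3378 term appears on both sides and cancels. Collect the known terms of each column as K = Σ(ρt)_known − 3378 × (depth of known layers): K_1 = 89174200 − 3378×32300 = −19935200; K_2 = 60613440 − 3378×(363 + 21920) = −14658534.
Balance: K_1 = K_2 − x×(3378 − 3019), so x = (K_2 − K_1)/(3378 − 3019) = 5276670/359 = 14700 m.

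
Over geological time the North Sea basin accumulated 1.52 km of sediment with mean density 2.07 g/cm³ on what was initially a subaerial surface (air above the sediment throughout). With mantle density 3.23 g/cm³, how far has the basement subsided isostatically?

Subaerial load: s = t ρ_sed / ρ_m = 1.52 km × 2.07/3.23 = 0.974 km.

0.974 km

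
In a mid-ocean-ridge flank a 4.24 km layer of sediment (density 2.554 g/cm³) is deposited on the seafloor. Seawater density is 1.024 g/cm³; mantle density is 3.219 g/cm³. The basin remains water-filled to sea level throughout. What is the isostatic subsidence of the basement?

2.96 km

Submarine loading: the sediment displaces seawater, and the subsidence is in turn flooded, so s (ρ_m − ρ_w) = t (ρ_sed − ρ_w).
s = 4.24 km × (2.554 − 1.024) / (3.219 − 1.024) = 2.96 km.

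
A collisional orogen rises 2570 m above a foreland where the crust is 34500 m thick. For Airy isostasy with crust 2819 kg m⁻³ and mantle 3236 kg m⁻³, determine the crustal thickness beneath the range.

Root depth r = h ρ_c / (ρ_m − ρ_c) = 2570 m × 2819 / 417 = 17370 m.
Total thickness = T + h + r = 34500 m + 2570 m + 17370 m = 54400 m.

54400 m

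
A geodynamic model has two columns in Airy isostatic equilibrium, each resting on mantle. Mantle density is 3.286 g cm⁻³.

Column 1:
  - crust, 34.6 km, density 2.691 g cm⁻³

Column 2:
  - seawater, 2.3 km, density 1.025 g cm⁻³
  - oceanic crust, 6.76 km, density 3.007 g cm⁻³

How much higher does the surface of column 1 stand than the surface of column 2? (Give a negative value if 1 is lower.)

For any compensation level in the mantle, the mantle terms cancel and isostasy reduces to e = (Σt_1 − Σt_2) − (Σ(ρt)_1 − Σ(ρt)_2) / ρ_m.
Σt_1 = 34.6 km; Σt_2 = 9.06 km; Σ(ρt)_1 = 93.1086; Σ(ρt)_2 = 22.68482 (in km·g cm⁻³).
e = (34.6 − 9.06) − (93.1086 − 22.68482) / 3.286 = 4.11 km.

4.11 km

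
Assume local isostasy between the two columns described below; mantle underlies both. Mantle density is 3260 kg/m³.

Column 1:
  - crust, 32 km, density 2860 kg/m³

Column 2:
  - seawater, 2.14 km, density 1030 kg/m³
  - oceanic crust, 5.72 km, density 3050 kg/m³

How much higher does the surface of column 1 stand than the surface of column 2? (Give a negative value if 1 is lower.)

For any compensation level in the mantle, the mantle terms cancel and isostasy reduces to e = (Σt_1 − Σt_2) − (Σ(ρt)_1 − Σ(ρt)_2) / ρ_m.
Σt_1 = 32 km; Σt_2 = 7.86 km; Σ(ρt)_1 = 91520; Σ(ρt)_2 = 19650.2 (in km·kg/m³).
e = (32 − 7.86) − (91520 − 19650.2) / 3260 = 2.09 km.

2.09 km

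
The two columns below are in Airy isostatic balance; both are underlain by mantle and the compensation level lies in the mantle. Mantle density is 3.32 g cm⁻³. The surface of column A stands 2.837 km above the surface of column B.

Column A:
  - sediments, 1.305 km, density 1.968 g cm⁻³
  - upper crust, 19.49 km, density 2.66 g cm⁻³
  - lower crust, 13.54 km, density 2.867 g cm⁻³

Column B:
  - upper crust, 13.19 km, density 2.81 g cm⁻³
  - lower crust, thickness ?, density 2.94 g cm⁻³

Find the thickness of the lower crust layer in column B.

12.1 km

Take the compensation level at the base of the deeper column (depth z_c below the surface of column A) and equate Σ ρ_i t_i down to z_c; mantle fills any gap and the z_c terms cancel.
Column A: 1.305×1.968 + 19.49×2.66 + 13.54×2.867 + (z_c − 34.335)×3.32
Column B: 2.837×0 + 13.19×2.81 + x×2.94 + (z_c − 2.837 − 13.19 − x)×3.32
The z_c×3.32 term appears on both sides and cancels. Collect the known terms of each column as K = Σ(ρt)_known − 3.32 × (depth of known layers): K_A = 93.23082 − 3.32×34.335 = −20.76138; K_B = 37.0639 − 3.32×(2.837 + 13.19) = −16.14574.
Balance: K_A = K_B − x×(3.32 − 2.94), so x = (K_B − K_A)/(3.32 − 2.94) = 4.61564/0.38 = 12.1 km.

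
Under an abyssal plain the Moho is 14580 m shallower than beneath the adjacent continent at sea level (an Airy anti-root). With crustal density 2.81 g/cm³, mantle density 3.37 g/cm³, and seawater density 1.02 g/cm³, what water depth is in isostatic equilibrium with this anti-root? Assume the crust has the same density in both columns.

Replacing a thickness d of crust by seawater at the top must be balanced by replacing crust with mantle at the base: d (ρ_c − ρ_w) = a (ρ_m − ρ_c).
d = a (ρ_m − ρ_c)/(ρ_c − ρ_w) = 14580 m × 0.56/1.79 = 4560 m.

4560 m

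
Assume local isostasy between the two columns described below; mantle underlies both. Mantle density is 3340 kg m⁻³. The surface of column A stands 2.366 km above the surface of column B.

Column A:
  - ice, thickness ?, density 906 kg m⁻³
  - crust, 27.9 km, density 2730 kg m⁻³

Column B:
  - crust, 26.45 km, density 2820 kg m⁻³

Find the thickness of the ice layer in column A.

1.91 km

Take the compensation level at the base of the deeper column (depth z_c below the surface of column A) and equate Σ ρ_i t_i down to z_c; mantle fills any gap and the z_c terms cancel.
Column A: x×906 + 27.9×2730 + (z_c − 27.9 − x)×3340
Column B: 2.366×0 + 26.45×2820 + (z_c − 2.366 − 26.45)×3340
The z_c×3340 term appears on both sides and cancels. Collect the known terms of each column as K = Σ(ρt)_known − 3340 × (depth of known layers): K_A = 76167 − 3340×27.9 = −17019; K_B = 74589 − 3340×(2.366 + 26.45) = −21656.44.
Balance: K_A − x×(3340 − 906) = K_B, so x = (K_A − K_B)/(3340 − 906) = 4637.44/2434 = 1.91 km.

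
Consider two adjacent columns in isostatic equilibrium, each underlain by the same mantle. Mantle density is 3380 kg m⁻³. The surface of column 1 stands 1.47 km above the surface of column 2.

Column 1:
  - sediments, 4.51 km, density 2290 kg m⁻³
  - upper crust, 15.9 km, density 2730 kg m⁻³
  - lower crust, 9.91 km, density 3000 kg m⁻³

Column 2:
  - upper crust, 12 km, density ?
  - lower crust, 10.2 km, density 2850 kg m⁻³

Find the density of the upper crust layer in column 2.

2660 kg m⁻³

Take the compensation level at the base of the deeper column (depth z_c below the surface of column 1) and equate Σ ρ_i t_i down to z_c; mantle fills any gap and the z_c terms cancel.
Column 1: 4.51×2290 + 15.9×2730 + 9.91×3000 + (z_c − 30.32)×3380
Column 2: 1.47×0 + 12×ρ + 10.2×2850 + (z_c − 1.47 − 22.2)×3380
The z_c×3380 term appears on both sides and cancels. Collect the known terms of each column as K = Σ(ρt)_known − 3380 × (depth of known layers): K_1 = 83464.9 − 3380×30.32 = −19016.7; K_2 = 29070 − 3380×(1.47 + 22.2) = −50934.6.
Balance: K_1 = K_2 + 12×ρ, so ρ = (K_1 − K_2)/12 = 31917.9/12 = 2660 kg m⁻³.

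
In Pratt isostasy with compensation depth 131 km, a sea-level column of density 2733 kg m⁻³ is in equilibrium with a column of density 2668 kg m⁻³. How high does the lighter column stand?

ρ_ref D = ρ (D + h) → h = D (ρ_ref − ρ)/ρ.
h = 131 km × (2733 − 2668)/2668 = 3.19 km.

3.19 km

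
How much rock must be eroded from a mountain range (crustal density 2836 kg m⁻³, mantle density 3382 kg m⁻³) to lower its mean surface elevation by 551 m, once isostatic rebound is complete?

Net drop Δ = e − u = e − e ρ_c/ρ_m = e (ρ_m − ρ_c)/ρ_m.
e = Δ ρ_m/(ρ_m − ρ_c) = 551 m × 3382/546 = 3410 m.

3410 m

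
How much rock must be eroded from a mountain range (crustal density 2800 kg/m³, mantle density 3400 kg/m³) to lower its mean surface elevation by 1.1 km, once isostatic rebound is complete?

Net drop Δ = e − u = e − e ρ_c/ρ_m = e (ρ_m − ρ_c)/ρ_m.
e = Δ ρ_m/(ρ_m − ρ_c) = 1.1 km × 3400/600 = 6.23 km.

6.23 km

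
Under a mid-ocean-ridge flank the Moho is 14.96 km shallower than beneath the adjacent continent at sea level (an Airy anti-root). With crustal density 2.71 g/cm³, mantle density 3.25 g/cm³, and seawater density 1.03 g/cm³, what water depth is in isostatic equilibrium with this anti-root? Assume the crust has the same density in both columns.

Replacing a thickness d of crust by seawater at the top must be balanced by replacing crust with mantle at the base: d (ρ_c − ρ_w) = a (ρ_m − ρ_c).
d = a (ρ_m − ρ_c)/(ρ_c − ρ_w) = 14.96 km × 0.54/1.68 = 4.81 km.

4.81 km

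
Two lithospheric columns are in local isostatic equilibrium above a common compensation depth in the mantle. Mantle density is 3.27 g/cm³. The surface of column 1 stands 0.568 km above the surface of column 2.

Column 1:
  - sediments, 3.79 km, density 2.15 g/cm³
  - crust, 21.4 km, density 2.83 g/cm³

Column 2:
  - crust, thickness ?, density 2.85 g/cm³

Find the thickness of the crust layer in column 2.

28.1 km

Take the compensation level at the base of the deeper column (depth z_c below the surface of column 1) and equate Σ ρ_i t_i down to z_c; mantle fills any gap and the z_c terms cancel.
Column 1: 3.79×2.15 + 21.4×2.83 + (z_c − 25.19)×3.27
Column 2: 0.568×0 + x×2.85 + (z_c − 0.568 − 0 − x)×3.27
The z_c×3.27 term appears on both sides and cancels. Collect the known terms of each column as K = Σ(ρt)_known − 3.27 × (depth of known layers): K_1 = 68.7105 − 3.27×25.19 = −13.6608; K_2 = 0 − 3.27×(0.568 + 0) = −1.85736.
Balance: K_1 = K_2 − x×(3.27 − 2.85), so x = (K_2 − K_1)/(3.27 − 2.85) = 11.8034/0.42 = 28.1 km.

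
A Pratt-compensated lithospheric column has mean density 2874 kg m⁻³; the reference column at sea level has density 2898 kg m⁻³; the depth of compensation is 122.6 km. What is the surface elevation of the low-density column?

ρ_ref D = ρ (D + h) → h = D (ρ_ref − ρ)/ρ.
h = 122.6 km × (2898 − 2874)/2874 = 1.02 km.

1.02 km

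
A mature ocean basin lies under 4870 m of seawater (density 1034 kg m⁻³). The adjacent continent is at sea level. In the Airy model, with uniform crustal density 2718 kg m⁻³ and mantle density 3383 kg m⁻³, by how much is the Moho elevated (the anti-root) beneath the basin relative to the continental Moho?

12300 m

By Archimedes' principle applied to the lithosphere: replacing crust with seawater at the top is compensated by replacing crust with mantle at the base: d (ρ_c − ρ_w) = a (ρ_m − ρ_c).
a = d (ρ_c − ρ_w)/(ρ_m − ρ_c) = 4870 m × 1684/665 = 12300 m.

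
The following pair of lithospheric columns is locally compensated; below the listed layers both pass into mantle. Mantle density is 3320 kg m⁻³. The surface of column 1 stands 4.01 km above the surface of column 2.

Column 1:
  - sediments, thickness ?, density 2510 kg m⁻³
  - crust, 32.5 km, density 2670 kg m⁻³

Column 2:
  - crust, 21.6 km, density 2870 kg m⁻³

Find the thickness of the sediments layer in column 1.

Take the compensation level at the base of the deeper column (depth z_c below the surface of column 1) and equate Σ ρ_i t_i down to z_c; mantle fills any gap and the z_c terms cancel.
Column 1: x×2510 + 32.5×2670 + (z_c − 32.5 − x)×3320
Column 2: 4.01×0 + 21.6×2870 + (z_c − 4.01 − 21.6)×3320
The z_c×3320 term appears on both sides and cancels. Collect the known terms of each column as K = Σ(ρt)_known − 3320 × (depth of known layers): K_1 = 86775 − 3320×32.5 = −21125; K_2 = 61992 − 3320×(4.01 + 21.6) = −23033.2.
Balance: K_1 − x×(3320 − 2510) = K_2, so x = (K_1 − K_2)/(3320 − 2510) = 1908.2/810 = 2.36 km.

2.36 km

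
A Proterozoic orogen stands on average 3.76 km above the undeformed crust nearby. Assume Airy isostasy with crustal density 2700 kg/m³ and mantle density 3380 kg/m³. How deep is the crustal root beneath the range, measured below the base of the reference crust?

14.9 km

Isostatic balance requires: the weight of the topography is balanced by the buoyancy of the root, ρ_c h = (ρ_m − ρ_c) r.
r = h · ρ_c / (ρ_m − ρ_c) = 3.76 km × 2700 / (3380 − 2700) = 14.9 km.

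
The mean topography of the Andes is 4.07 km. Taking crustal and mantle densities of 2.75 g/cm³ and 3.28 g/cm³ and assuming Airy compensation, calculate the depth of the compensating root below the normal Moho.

21.1 km

Balancing pressure at the compensation depth: the weight of the topography is balanced by the buoyancy of the root, ρ_c h = (ρ_m − ρ_c) r.
r = h · ρ_c / (ρ_m − ρ_c) = 4.07 km × 2.75 / (3.28 − 2.75) = 21.1 km.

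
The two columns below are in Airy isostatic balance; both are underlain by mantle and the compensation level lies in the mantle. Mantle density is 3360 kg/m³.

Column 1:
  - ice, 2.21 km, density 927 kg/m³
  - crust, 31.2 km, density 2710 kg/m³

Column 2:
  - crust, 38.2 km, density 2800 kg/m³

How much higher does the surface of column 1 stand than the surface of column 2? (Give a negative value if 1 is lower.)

For any compensation level in the mantle, the mantle terms cancel and isostasy reduces to e = (Σt_1 − Σt_2) − (Σ(ρt)_1 − Σ(ρt)_2) / ρ_m.
Σt_1 = 33.41 km; Σt_2 = 38.2 km; Σ(ρt)_1 = 86600.67; Σ(ρt)_2 = 106960 (in km·kg/m³).
e = (33.41 − 38.2) − (86600.67 − 106960) / 3360 = 1.27 km.

1.27 km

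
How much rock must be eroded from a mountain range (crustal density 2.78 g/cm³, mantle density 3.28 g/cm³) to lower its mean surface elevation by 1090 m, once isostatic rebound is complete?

Net drop Δ = e − u = e − e ρ_c/ρ_m = e (ρ_m − ρ_c)/ρ_m.
e = Δ ρ_m/(ρ_m − ρ_c) = 1090 m × 3.28/0.5 = 7150 m.

7150 m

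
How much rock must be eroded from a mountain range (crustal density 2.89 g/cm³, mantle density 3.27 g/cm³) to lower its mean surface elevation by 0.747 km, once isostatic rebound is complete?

Net drop Δ = e − u = e − e ρ_c/ρ_m = e (ρ_m − ρ_c)/ρ_m.
e = Δ ρ_m/(ρ_m − ρ_c) = 0.747 km × 3.27/0.38 = 6.43 km.

6.43 km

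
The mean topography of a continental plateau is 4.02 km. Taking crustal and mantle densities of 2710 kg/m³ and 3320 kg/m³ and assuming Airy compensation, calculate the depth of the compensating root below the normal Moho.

Isostatic balance requires: the weight of the topography is balanced by the buoyancy of the root, ρ_c h = (ρ_m − ρ_c) r.
r = h · ρ_c / (ρ_m − ρ_c) = 4.02 km × 2710 / (3320 − 2710) = 17.9 km.

17.9 km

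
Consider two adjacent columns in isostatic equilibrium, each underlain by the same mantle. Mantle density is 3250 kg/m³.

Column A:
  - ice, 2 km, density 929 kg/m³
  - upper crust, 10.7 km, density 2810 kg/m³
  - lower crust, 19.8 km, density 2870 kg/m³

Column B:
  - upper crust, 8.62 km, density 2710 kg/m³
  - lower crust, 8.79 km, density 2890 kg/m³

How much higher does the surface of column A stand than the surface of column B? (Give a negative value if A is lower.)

For any compensation level in the mantle, the mantle terms cancel and isostasy reduces to e = (Σt_A − Σt_B) − (Σ(ρt)_A − Σ(ρt)_B) / ρ_m.
Σt_A = 32.5 km; Σt_B = 17.41 km; Σ(ρt)_A = 88751; Σ(ρt)_B = 48763.3 (in km·kg/m³).
e = (32.5 − 17.41) − (88751 − 48763.3) / 3250 = 2.79 km.

2.79 km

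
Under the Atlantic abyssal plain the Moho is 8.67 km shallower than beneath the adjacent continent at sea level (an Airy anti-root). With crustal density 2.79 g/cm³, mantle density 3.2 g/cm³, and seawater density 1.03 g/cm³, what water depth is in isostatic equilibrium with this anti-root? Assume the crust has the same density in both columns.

2.02 km

Replacing a thickness d of crust by seawater at the top must be balanced by replacing crust with mantle at the base: d (ρ_c − ρ_w) = a (ρ_m − ρ_c).
d = a (ρ_m − ρ_c)/(ρ_c − ρ_w) = 8.67 km × 0.41/1.76 = 2.02 km.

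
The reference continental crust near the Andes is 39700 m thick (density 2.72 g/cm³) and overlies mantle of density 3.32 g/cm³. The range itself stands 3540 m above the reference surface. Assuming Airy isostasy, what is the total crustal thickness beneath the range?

59300 m

Root depth r = h ρ_c / (ρ_m − ρ_c) = 3540 m × 2.72 / 0.6 = 16050 m.
Total thickness = T + h + r = 39700 m + 3540 m + 16050 m = 59300 m.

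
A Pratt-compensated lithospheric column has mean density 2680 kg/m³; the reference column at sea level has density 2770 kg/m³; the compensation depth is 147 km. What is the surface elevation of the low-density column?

4.94 km

ρ_ref D = ρ (D + h) → h = D (ρ_ref − ρ)/ρ.
h = 147 km × (2770 − 2680)/2680 = 4.94 km.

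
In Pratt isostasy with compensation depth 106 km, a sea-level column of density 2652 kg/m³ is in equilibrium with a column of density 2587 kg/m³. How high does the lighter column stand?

2.66 km

ρ_ref D = ρ (D + h) → h = D (ρ_ref − ρ)/ρ.
h = 106 km × (2652 − 2587)/2587 = 2.66 km.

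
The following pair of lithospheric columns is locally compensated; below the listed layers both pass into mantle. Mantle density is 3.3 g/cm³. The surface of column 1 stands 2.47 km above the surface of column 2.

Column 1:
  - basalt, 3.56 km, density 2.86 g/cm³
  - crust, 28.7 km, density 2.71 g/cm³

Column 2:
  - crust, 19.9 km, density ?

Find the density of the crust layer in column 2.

Take the compensation level at the base of the deeper column (depth z_c below the surface of column 1) and equate Σ ρ_i t_i down to z_c; mantle fills any gap and the z_c terms cancel.
Column 1: 3.56×2.86 + 28.7×2.71 + (z_c − 32.26)×3.3
Column 2: 2.47×0 + 19.9×ρ + (z_c − 2.47 − 19.9)×3.3
The z_c×3.3 term appears on both sides and cancels. Collect the known terms of each column as K = Σ(ρt)_known − 3.3 × (depth of known layers): K_1 = 87.9586 − 3.3×32.26 = −18.4994; K_2 = 0 − 3.3×(2.47 + 19.9) = −73.821.
Balance: K_1 = K_2 + 19.9×ρ, so ρ = (K_1 − K_2)/19.9 = 55.3216/19.9 = 2.78 g/cm³.

2.78 g/cm³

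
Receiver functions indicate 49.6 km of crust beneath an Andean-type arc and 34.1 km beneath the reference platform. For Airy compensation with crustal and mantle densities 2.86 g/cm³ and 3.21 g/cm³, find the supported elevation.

Excess crust Δ = 49.6 km − 34.1 km = 15.5 km, split between elevation h and root r with h + r = Δ.
Airy balance ρ_c h = (ρ_m − ρ_c) r gives r = h ρ_c/(ρ_m − ρ_c), so h (1 + ρ_c/(ρ_m − ρ_c)) = Δ, i.e. h = Δ (ρ_m − ρ_c)/ρ_m.
h = 15.5 km × 0.35/3.21 = 1.69 km.

1.69 km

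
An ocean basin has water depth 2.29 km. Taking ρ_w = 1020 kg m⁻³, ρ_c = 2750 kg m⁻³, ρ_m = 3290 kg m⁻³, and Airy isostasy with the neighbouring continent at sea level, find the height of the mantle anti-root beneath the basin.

Balancing pressure at the compensation depth: replacing crust with seawater at the top is compensated by replacing crust with mantle at the base: d (ρ_c − ρ_w) = a (ρ_m − ρ_c).
a = d (ρ_c − ρ_w)/(ρ_m − ρ_c) = 2.29 km × 1730/540 = 7.34 km.

7.34 km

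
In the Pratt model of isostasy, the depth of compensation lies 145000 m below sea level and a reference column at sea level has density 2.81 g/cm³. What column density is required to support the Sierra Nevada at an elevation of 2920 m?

2.75 g/cm³

Pratt balance: ρ_ref D = ρ (D + h).
ρ = ρ_ref D/(D + h) = 2.81 × 145000 m/(145000 m + 2920 m) = 2.75 g/cm³.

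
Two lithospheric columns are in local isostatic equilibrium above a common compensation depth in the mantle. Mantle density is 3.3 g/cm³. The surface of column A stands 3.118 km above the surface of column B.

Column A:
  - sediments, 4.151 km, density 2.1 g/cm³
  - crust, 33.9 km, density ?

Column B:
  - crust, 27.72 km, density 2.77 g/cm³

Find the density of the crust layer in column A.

Take the compensation level at the base of the deeper column (depth z_c below the surface of column A) and equate Σ ρ_i t_i down to z_c; mantle fills any gap and the z_c terms cancel.
Column A: 4.151×2.1 + 33.9×ρ + (z_c − 38.051)×3.3
Column B: 3.118×0 + 27.72×2.77 + (z_c − 3.118 − 27.72)×3.3
The z_c×3.3 term appears on both sides and cancels. Collect the known terms of each column as K = Σ(ρt)_known − 3.3 × (depth of known layers): K_A = 8.7171 − 3.3×38.051 = −116.8512; K_B = 76.7844 − 3.3×(3.118 + 27.72) = −24.981.
Balance: K_A + 33.9×ρ = K_B, so ρ = (K_B − K_A)/33.9 = 91.8702/33.9 = 2.71 g/cm³.

2.71 g/cm³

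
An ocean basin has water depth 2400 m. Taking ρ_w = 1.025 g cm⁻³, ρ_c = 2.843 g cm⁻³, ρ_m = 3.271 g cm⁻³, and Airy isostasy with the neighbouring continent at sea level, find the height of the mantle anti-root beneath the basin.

10200 m

Isostatic balance requires: replacing crust with seawater at the top is compensated by replacing crust with mantle at the base: d (ρ_c − ρ_w) = a (ρ_m − ρ_c).
a = d (ρ_c − ρ_w)/(ρ_m − ρ_c) = 2400 m × 1.818/0.428 = 10200 m.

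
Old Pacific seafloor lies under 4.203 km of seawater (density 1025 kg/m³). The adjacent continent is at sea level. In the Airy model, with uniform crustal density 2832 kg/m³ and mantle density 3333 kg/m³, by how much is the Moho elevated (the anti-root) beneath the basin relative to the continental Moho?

15.2 km

Balancing pressure at the compensation depth: replacing crust with seawater at the top is compensated by replacing crust with mantle at the base: d (ρ_c − ρ_w) = a (ρ_m − ρ_c).
a = d (ρ_c − ρ_w)/(ρ_m − ρ_c) = 4.203 km × 1807/501 = 15.2 km.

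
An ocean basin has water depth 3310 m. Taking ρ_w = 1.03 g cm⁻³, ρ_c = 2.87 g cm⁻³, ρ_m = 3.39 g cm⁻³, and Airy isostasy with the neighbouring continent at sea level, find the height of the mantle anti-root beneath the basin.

By Archimedes' principle applied to the lithosphere: replacing crust with seawater at the top is compensated by replacing crust with mantle at the base: d (ρ_c − ρ_w) = a (ρ_m − ρ_c).
a = d (ρ_c − ρ_w)/(ρ_m − ρ_c) = 3310 m × 1.84/0.52 = 11700 m.

11700 m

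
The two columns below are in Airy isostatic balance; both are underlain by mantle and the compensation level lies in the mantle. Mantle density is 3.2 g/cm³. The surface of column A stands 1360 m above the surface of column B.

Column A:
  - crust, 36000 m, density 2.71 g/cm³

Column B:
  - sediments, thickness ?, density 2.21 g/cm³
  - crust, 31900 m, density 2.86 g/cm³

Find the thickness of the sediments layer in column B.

Take the compensation level at the base of the deeper column (depth z_c below the surface of column A) and equate Σ ρ_i t_i down to z_c; mantle fills any gap and the z_c terms cancel.
Column A: 36000×2.71 + (z_c − 36000)×3.2
Column B: 1360×0 + x×2.21 + 31900×2.86 + (z_c − 1360 − 31900 − x)×3.2
The z_c×3.2 term appears on both sides and cancels. Collect the known terms of each column as K = Σ(ρt)_known − 3.2 × (depth of known layers): K_A = 97560 − 3.2×36000 = −17640; K_B = 91234 − 3.2×(1360 + 31900) = −15198.
Balance: K_A = K_B − x×(3.2 − 2.21), so x = (K_B − K_A)/(3.2 − 2.21) = 2442/0.99 = 2470 m.

2470 m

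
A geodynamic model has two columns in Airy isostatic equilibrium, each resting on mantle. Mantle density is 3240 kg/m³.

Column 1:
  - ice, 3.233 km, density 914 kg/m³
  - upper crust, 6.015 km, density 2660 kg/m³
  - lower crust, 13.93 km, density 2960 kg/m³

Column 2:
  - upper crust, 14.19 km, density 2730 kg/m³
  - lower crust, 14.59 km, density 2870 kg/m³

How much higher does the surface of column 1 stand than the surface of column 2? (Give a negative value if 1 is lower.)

0.702 km

For any compensation level in the mantle, the mantle terms cancel and isostasy reduces to e = (Σt_1 − Σt_2) − (Σ(ρt)_1 − Σ(ρt)_2) / ρ_m.
Σt_1 = 23.178 km; Σt_2 = 28.78 km; Σ(ρt)_1 = 60187.662; Σ(ρt)_2 = 80612 (in km·kg/m³).
e = (23.178 − 28.78) − (60187.662 − 80612) / 3240 = 0.702 km.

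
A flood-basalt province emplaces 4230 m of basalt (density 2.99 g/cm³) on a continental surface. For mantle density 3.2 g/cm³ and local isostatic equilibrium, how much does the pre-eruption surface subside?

3950 m

Subaerial loading: s = t ρ_load / ρ_m.
s = 4230 m × 2.99/3.2 = 3950 m.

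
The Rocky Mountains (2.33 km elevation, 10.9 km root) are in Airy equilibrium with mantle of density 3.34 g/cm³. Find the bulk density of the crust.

ρ_c h = (ρ_m − ρ_c) r → ρ_c (h + r) = ρ_m r → ρ_c = ρ_m r / (h + r).
ρ_c = 3.34 × 10.9 km / (2.33 km + 10.9 km) = 2.75 g/cm³.

2.75 g/cm³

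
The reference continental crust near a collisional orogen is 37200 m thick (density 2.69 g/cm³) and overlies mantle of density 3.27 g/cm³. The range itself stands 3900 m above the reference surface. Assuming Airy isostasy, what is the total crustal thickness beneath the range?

59200 m

Root depth r = h ρ_c / (ρ_m − ρ_c) = 3900 m × 2.69 / 0.58 = 18090 m.
Total thickness = T + h + r = 37200 m + 3900 m + 18090 m = 59200 m.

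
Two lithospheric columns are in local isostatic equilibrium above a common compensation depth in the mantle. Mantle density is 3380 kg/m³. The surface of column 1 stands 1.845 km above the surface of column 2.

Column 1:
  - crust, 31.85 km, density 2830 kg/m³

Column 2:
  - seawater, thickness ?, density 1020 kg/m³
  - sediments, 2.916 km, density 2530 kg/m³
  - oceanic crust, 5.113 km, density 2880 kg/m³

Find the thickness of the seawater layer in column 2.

2.65 km

Take the compensation level at the base of the deeper column (depth z_c below the surface of column 1) and equate Σ ρ_i t_i down to z_c; mantle fills any gap and the z_c terms cancel.
Column 1: 31.85×2830 + (z_c − 31.85)×3380
Column 2: 1.845×0 + x×1020 + 2.916×2530 + 5.113×2880 + (z_c − 1.845 − 8.029 − x)×3380
The z_c×3380 term appears on both sides and cancels. Collect the known terms of each column as K = Σ(ρt)_known − 3380 × (depth of known layers): K_1 = 90135.5 − 3380×31.85 = −17517.5; K_2 = 22102.92 − 3380×(1.845 + 8.029) = −11271.2.
Balance: K_1 = K_2 − x×(3380 − 1020), so x = (K_2 − K_1)/(3380 − 1020) = 6246.3/2360 = 2.65 km.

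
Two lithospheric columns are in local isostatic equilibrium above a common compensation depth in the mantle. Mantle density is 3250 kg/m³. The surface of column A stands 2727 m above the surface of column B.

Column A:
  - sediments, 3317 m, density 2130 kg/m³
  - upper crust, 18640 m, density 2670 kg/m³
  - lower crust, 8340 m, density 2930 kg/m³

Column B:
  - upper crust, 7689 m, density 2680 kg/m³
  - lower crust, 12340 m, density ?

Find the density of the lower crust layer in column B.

Take the compensation level at the base of the deeper column (depth z_c below the surface of column A) and equate Σ ρ_i t_i down to z_c; mantle fills any gap and the z_c terms cancel.
Column A: 3317×2130 + 18640×2670 + 8340×2930 + (z_c − 30297)×3250
Column B: 2727×0 + 7689×2680 + 12340×ρ + (z_c − 2727 − 20029)×3250
The z_c×3250 term appears on both sides and cancels. Collect the known terms of each column as K = Σ(ρt)_known − 3250 × (depth of known layers): K_A = 81270210 − 3250×30297 = −17195040; K_B = 20606520 − 3250×(2727 + 20029) = −53350480.
Balance: K_A = K_B + 12340×ρ, so ρ = (K_A − K_B)/12340 = 36155400/12340 = 2930 kg/m³.

2930 kg/m³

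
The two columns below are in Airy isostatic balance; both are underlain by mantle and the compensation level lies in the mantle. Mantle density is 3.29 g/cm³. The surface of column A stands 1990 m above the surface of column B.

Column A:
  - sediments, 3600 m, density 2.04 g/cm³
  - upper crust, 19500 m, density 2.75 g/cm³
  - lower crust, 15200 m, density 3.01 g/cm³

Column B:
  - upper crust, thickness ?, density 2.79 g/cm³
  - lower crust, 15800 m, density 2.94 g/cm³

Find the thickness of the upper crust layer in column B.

Take the compensation level at the base of the deeper column (depth z_c below the surface of column A) and equate Σ ρ_i t_i down to z_c; mantle fills any gap and the z_c terms cancel.
Column A: 3600×2.04 + 19500×2.75 + 15200×3.01 + (z_c − 38300)×3.29
Column B: 1990×0 + x×2.79 + 15800×2.94 + (z_c − 1990 − 15800 − x)×3.29
The z_c×3.29 term appears on both sides and cancels. Collect the known terms of each column as K = Σ(ρt)_known − 3.29 × (depth of known layers): K_A = 106721 − 3.29×38300 = −19286; K_B = 46452 − 3.29×(1990 + 15800) = −12077.1.
Balance: K_A = K_B − x×(3.29 − 2.79), so x = (K_B − K_A)/(3.29 − 2.79) = 7208.9/0.5 = 14400 m.

14400 m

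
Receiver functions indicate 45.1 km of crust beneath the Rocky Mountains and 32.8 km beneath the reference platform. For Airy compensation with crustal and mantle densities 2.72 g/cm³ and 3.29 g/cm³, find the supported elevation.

Excess crust Δ = 45.1 km − 32.8 km = 12.3 km, split between elevation h and root r with h + r = Δ.
Airy balance ρ_c h = (ρ_m − ρ_c) r gives r = h ρ_c/(ρ_m − ρ_c), so h (1 + ρ_c/(ρ_m − ρ_c)) = Δ, i.e. h = Δ (ρ_m − ρ_c)/ρ_m.
h = 12.3 km × 0.57/3.29 = 2.13 km.

2.13 km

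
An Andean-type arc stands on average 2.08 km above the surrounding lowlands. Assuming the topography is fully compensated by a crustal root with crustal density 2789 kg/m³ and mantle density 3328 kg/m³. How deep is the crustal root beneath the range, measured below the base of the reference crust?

10.8 km

Isostatic balance requires: the weight of the topography is balanced by the buoyancy of the root, ρ_c h = (ρ_m − ρ_c) r.
r = h · ρ_c / (ρ_m − ρ_c) = 2.08 km × 2789 / (3328 − 2789) = 10.8 km.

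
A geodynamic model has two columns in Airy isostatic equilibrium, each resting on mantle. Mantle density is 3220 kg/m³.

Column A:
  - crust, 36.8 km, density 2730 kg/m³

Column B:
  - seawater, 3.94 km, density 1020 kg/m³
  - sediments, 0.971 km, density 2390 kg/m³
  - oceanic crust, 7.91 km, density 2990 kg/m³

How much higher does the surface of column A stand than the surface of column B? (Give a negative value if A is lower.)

2.09 km

For any compensation level in the mantle, the mantle terms cancel and isostasy reduces to e = (Σt_A − Σt_B) − (Σ(ρt)_A − Σ(ρt)_B) / ρ_m.
Σt_A = 36.8 km; Σt_B = 12.821 km; Σ(ρt)_A = 100464; Σ(ρt)_B = 29990.39 (in km·kg/m³).
e = (36.8 − 12.821) − (100464 − 29990.39) / 3220 = 2.09 km.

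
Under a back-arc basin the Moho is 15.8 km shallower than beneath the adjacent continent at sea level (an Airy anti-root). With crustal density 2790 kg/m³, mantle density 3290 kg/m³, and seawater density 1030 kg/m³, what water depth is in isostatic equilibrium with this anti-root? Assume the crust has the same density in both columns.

4.49 km

Replacing a thickness d of crust by seawater at the top must be balanced by replacing crust with mantle at the base: d (ρ_c − ρ_w) = a (ρ_m − ρ_c).
d = a (ρ_m − ρ_c)/(ρ_c − ρ_w) = 15.8 km × 500/1760 = 4.49 km.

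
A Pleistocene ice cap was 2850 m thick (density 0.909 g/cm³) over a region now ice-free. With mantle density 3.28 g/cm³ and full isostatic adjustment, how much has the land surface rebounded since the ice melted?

790 m

Removing the load lets mantle flow back in; uplift u satisfies ρ_ice t = ρ_m u.
u = t ρ_ice/ρ_m = 2850 m × 0.909/3.28 = 790 m.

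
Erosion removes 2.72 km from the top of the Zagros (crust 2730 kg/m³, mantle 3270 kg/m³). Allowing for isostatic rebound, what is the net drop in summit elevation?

0.449 km

Rebound u = e ρ_c/ρ_m = 2.72 km × 2730/3270 = 2.271 km.
Net surface drop = e − u = 2.72 km − 2.271 km = e (ρ_m − ρ_c)/ρ_m = 0.449 km.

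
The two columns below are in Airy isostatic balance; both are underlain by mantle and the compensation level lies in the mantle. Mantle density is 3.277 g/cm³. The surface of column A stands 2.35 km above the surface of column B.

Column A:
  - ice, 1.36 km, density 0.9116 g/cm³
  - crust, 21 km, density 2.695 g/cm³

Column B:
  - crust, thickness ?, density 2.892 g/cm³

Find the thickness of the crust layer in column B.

20.1 km

Take the compensation level at the base of the deeper column (depth z_c below the surface of column A) and equate Σ ρ_i t_i down to z_c; mantle fills any gap and the z_c terms cancel.
Column A: 1.36×0.9116 + 21×2.695 + (z_c − 22.36)×3.277
Column B: 2.35×0 + x×2.892 + (z_c − 2.35 − 0 − x)×3.277
The z_c×3.277 term appears on both sides and cancels. Collect the known terms of each column as K = Σ(ρt)_known − 3.277 × (depth of known layers): K_A = 57.834776 − 3.277×22.36 = −15.438944; K_B = 0 − 3.277×(2.35 + 0) = −7.70095.
Balance: K_A = K_B − x×(3.277 − 2.892), so x = (K_B − K_A)/(3.277 − 2.892) = 7.73799/0.385 = 20.1 km.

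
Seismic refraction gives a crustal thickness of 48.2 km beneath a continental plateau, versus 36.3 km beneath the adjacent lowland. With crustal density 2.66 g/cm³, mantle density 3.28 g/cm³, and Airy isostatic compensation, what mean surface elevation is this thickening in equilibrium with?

2.25 km

Excess crust Δ = 48.2 km − 36.3 km = 11.9 km, split between elevation h and root r with h + r = Δ.
Airy balance ρ_c h = (ρ_m − ρ_c) r gives r = h ρ_c/(ρ_m − ρ_c), so h (1 + ρ_c/(ρ_m − ρ_c)) = Δ, i.e. h = Δ (ρ_m − ρ_c)/ρ_m.
h = 11.9 km × 0.62/3.28 = 2.25 km.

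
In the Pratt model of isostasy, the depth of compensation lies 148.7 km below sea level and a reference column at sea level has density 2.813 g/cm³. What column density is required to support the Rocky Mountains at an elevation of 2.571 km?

Pratt balance: ρ_ref D = ρ (D + h).
ρ = ρ_ref D/(D + h) = 2.813 × 148.7 km/(148.7 km + 2.571 km) = 2.77 g/cm³.

2.77 g/cm³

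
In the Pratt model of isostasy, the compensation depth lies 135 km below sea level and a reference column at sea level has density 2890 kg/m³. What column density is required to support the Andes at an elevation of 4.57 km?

2800 kg/m³

Pratt balance: ρ_ref D = ρ (D + h).
ρ = ρ_ref D/(D + h) = 2890 × 135 km/(135 km + 4.57 km) = 2800 kg/m³.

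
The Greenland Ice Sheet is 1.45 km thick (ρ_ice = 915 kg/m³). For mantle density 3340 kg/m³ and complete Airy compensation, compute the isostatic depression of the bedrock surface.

0.397 km

Isostatic balance requires: the ice load ρ_ice t is balanced by mantle displaced below, ρ_m s.
s = t ρ_ice / ρ_m = 1.45 km × 915/3340 = 0.397 km.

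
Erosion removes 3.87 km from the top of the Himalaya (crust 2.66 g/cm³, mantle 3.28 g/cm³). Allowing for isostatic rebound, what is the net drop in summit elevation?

Rebound u = e ρ_c/ρ_m = 3.87 km × 2.66/3.28 = 3.138 km.
Net surface drop = e − u = 3.87 km − 3.138 km = e (ρ_m − ρ_c)/ρ_m = 0.732 km.

0.732 km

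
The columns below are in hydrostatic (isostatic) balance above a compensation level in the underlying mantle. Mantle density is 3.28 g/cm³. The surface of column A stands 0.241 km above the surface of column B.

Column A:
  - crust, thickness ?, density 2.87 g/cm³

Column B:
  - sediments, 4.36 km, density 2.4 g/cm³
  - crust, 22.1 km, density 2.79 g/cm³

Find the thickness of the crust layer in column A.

37.7 km

Take the compensation level at the base of the deeper column (depth z_c below the surface of column A) and equate Σ ρ_i t_i down to z_c; mantle fills any gap and the z_c terms cancel.
Column A: x×2.87 + (z_c − 0 − x)×3.28
Column B: 0.241×0 + 4.36×2.4 + 22.1×2.79 + (z_c − 0.241 − 26.46)×3.28
The z_c×3.28 term appears on both sides and cancels. Collect the known terms of each column as K = Σ(ρt)_known − 3.28 × (depth of known layers): K_A = 0 − 3.28×0 = 0; K_B = 72.123 − 3.28×(0.241 + 26.46) = −15.45628.
Balance: K_A − x×(3.28 − 2.87) = K_B, so x = (K_A − K_B)/(3.28 − 2.87) = 15.4563/0.41 = 37.7 km.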